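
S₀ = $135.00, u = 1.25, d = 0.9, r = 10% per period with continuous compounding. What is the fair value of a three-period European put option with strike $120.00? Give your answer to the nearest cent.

Risk-neutral probability p = (e^0.1 − 0.9)/(1.25 − 0.9) = 0.2052/0.3500 = 0.5862
Terminal stock prices: S_uuu = 263.7, S_uud = 189.8, S_udd = 136.7, S_ddd = 98.42
Terminal payoffs (K − S): max(-143.7, 0) = 0, max(-69.84, 0) = 0, max(-16.69, 0) = 0, max(21.58, 0) = 21.58
Node uu (S = 210.9): V_uu = e^(−0.1)·[0.5862·0.0000 + 0.4138·0.0000] = 0.0000
Node ud (S = 151.9): V_ud = e^(−0.1)·[0.5862·0.0000 + 0.4138·0.0000] = 0.0000
Node dd (S = 109.4): V_dd = e^(−0.1)·[0.5862·0.0000 + 0.4138·21.5850] = 8.0818
Node u (S = 168.8): V_u = e^(−0.1)·[0.5862·0.0000 + 0.4138·0.0000] = 0.0000
Node d (S = 121.5): V_d = e^(−0.1)·[0.5862·0.0000 + 0.4138·8.0818] = 3.0260
Node 0 (S = 135): V_0 = e^(−0.1)·[0.5862·0.0000 + 0.4138·3.0260] = 1.1330

$1.13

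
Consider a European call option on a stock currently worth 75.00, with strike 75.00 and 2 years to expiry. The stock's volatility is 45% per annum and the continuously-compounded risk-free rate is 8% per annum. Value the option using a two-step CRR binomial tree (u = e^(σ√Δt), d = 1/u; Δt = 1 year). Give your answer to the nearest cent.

CRR parameters: u = e^(σ√Δt) = e^(0.45·√1) = 1.5683, d = 1/u = 0.6376
Per-period rate: rΔt = 0.08·1 = 0.08, so R = e^0.08 = 1.0833
Risk-neutral probability p = (e^0.08 − 0.6376)/(1.5683 − 0.6376) = 0.4457/0.9307 = 0.4789
Terminal stock prices: S_uu = 184.5, S_ud = 75, S_dd = 30.49
Terminal payoffs (S − K): max(109.5, 0) = 109.5, max(0, 0) = 0, max(-44.51, 0) = 0
Node u (S = 117.6): V_u = e^(−0.08)·[0.4789·109.4702 + 0.5211·0.0000] = 48.3897
Node d (S = 47.82): V_d = e^(−0.08)·[0.4789·0.0000 + 0.5211·0.0000] = 0.0000
Node 0 (S = 75): V_0 = e^(−0.08)·[0.4789·48.3897 + 0.5211·0.0000] = 21.3899

21.39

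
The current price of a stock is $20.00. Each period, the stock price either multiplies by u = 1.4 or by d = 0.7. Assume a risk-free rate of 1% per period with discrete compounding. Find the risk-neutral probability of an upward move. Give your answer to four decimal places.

p = 0.4429

Risk-neutral probability p = (1 + 0.01 − 0.7)/(1.4 − 0.7) = 0.3100/0.7000 = 0.4429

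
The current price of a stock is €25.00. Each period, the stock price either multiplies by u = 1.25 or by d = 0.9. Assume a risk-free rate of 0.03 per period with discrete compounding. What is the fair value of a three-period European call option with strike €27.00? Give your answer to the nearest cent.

Risk-neutral probability p = (1 + 0.03 − 0.9)/(1.25 − 0.9) = 0.1300/0.3500 = 0.3714
Terminal stock prices: S_uuu = 48.83, S_uud = 35.16, S_udd = 25.31, S_ddd = 18.23
Terminal payoffs (S − K): max(21.83, 0) = 21.83, max(8.156, 0) = 8.156, max(-1.688, 0) = 0, max(-8.775, 0) = 0
Node uu (S = 39.06): V_uu = 1/1.03·[0.3714·21.8281 + 0.6286·8.1562] = 12.8489
Node ud (S = 28.12): V_ud = 1/1.03·[0.3714·8.1562 + 0.6286·0.0000] = 2.9412
Node dd (S = 20.25): V_dd = 1/1.03·[0.3714·0.0000 + 0.6286·0.0000] = 0.0000
Node u (S = 31.25): V_u = 1/1.03·[0.3714·12.8489 + 0.6286·2.9412] = 6.4284
Node d (S = 22.5): V_d = 1/1.03·[0.3714·2.9412 + 0.6286·0.0000] = 1.0606
Node 0 (S = 25): V_0 = 1/1.03·[0.3714·6.4284 + 0.6286·1.0606] = 2.9654

€2.97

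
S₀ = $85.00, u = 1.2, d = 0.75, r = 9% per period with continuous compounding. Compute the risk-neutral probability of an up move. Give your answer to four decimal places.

Risk-neutral probability p = (e^0.09 − 0.75)/(1.2 − 0.75) = 0.3442/0.4500 = 0.7648

p = 0.7648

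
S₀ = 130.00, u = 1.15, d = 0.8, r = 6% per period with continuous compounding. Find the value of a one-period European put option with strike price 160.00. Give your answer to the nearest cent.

Risk-neutral probability p = (e^0.06 − 0.8)/(1.15 − 0.8) = 0.2618/0.3500 = 0.7481
Terminal stock prices: S_u = 149.5, S_d = 104
Terminal payoffs (K − S): max(10.5, 0) = 10.5, max(56, 0) = 56
Node 0 (S = 130): V_0 = e^(−0.06)·[0.7481·10.5000 + 0.2519·56.0000] = 20.6823

20.68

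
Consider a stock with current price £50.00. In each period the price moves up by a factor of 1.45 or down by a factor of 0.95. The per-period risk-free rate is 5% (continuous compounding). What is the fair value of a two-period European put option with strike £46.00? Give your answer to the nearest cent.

£0.50

Risk-neutral probability p = (e^0.05 − 0.95)/(1.45 − 0.95) = 0.1013/0.5000 = 0.2025
Terminal stock prices: S_uu = 105.1, S_ud = 68.88, S_dd = 45.12
Terminal payoffs (K − S): max(-59.12, 0) = 0, max(-22.88, 0) = 0, max(0.875, 0) = 0.875
Node u (S = 72.5): V_u = e^(−0.05)·[0.2025·0.0000 + 0.7975·0.0000] = 0.0000
Node d (S = 47.5): V_d = e^(−0.05)·[0.2025·0.0000 + 0.7975·0.8750] = 0.6637
Node 0 (S = 50): V_0 = e^(−0.05)·[0.2025·0.0000 + 0.7975·0.6637] = 0.5035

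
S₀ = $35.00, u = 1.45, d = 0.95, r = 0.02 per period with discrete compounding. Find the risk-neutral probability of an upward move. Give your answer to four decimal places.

p = 0.1400

Risk-neutral probability p = (1 + 0.02 − 0.95)/(1.45 − 0.95) = 0.0700/0.5000 = 0.1400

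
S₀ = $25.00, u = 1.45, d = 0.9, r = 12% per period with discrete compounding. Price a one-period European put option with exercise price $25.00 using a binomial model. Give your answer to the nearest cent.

$1.34

Risk-neutral probability p = (1 + 0.12 − 0.9)/(1.45 − 0.9) = 0.2200/0.5500 = 0.4000
Terminal stock prices: S_u = 36.25, S_d = 22.5
Terminal payoffs (K − S): max(-11.25, 0) = 0, max(2.5, 0) = 2.5
Node 0 (S = 25): V_0 = 1/1.12·[0.4000·0.0000 + 0.6000·2.5000] = 1.3393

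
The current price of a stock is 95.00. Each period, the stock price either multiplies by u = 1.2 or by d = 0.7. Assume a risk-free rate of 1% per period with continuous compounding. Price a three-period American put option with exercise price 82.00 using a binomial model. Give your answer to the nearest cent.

Risk-neutral probability p = (e^0.01 − 0.7)/(1.2 − 0.7) = 0.3101/0.5000 = 0.6201
Terminal stock prices: S_uuu = 164.2, S_uud = 95.76, S_udd = 55.86, S_ddd = 32.58
Terminal payoffs (K − S): max(-82.16, 0) = 0, max(-13.76, 0) = 0, max(26.14, 0) = 26.14, max(49.42, 0) = 49.42
Node uu (S = 136.8): continuation = e^(−0.01)·[0.6201·0.0000 + 0.3799·0.0000] = 0.0000; exercise value = 0.0000 ≤ continuation, so V_uu = 0.0000
Node ud (S = 79.8): continuation = e^(−0.01)·[0.6201·0.0000 + 0.3799·26.1400] = 9.8318; exercise value = 2.2000 ≤ continuation, so V_ud = 9.8318
Node dd (S = 46.55): continuation = e^(−0.01)·[0.6201·26.1400 + 0.3799·49.4150] = 34.6341; exercise value = 35.4500 > continuation, so V_dd = 35.4500 (exercise)
Node u (S = 114): continuation = e^(−0.01)·[0.6201·0.0000 + 0.3799·9.8318] = 3.6979; exercise value = 0.0000 ≤ continuation, so V_u = 3.6979
Node d (S = 66.5): continuation = e^(−0.01)·[0.6201·9.8318 + 0.3799·35.4500] = 19.3695; exercise value = 15.5000 ≤ continuation, so V_d = 19.3695
Node 0 (S = 95): continuation = e^(−0.01)·[0.6201·3.6979 + 0.3799·19.3695] = 9.5555; exercise value = 0.0000 ≤ continuation, so V_0 = 9.5555

9.56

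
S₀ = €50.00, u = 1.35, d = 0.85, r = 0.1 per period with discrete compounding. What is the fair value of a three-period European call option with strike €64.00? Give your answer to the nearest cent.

Risk-neutral probability p = (1 + 0.1 − 0.85)/(1.35 − 0.85) = 0.2500/0.5000 = 0.5000
Terminal stock prices: S_uuu = 123, S_uud = 77.46, S_udd = 48.77, S_ddd = 30.71
Terminal payoffs (S − K): max(59.02, 0) = 59.02, max(13.46, 0) = 13.46, max(-15.23, 0) = 0, max(-33.29, 0) = 0
Node uu (S = 91.13): V_uu = 1/1.1·[0.5000·59.0188 + 0.5000·13.4563] = 32.9432
Node ud (S = 57.38): V_ud = 1/1.1·[0.5000·13.4563 + 0.5000·0.0000] = 6.1165
Node dd (S = 36.12): V_dd = 1/1.1·[0.5000·0.0000 + 0.5000·0.0000] = 0.0000
Node u (S = 67.5): V_u = 1/1.1·[0.5000·32.9432 + 0.5000·6.1165] = 17.7544
Node d (S = 42.5): V_d = 1/1.1·[0.5000·6.1165 + 0.5000·0.0000] = 2.7802
Node 0 (S = 50): V_0 = 1/1.1·[0.5000·17.7544 + 0.5000·2.7802] = 9.3339

€9.33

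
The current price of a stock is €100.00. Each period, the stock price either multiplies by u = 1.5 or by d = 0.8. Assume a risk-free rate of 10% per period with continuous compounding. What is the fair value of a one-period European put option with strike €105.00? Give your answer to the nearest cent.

€12.76

Risk-neutral probability p = (e^0.1 − 0.8)/(1.5 − 0.8) = 0.3052/0.7000 = 0.4360
Terminal stock prices: S_u = 150, S_d = 80
Terminal payoffs (K − S): max(-45, 0) = 0, max(25, 0) = 25
Node 0 (S = 100): V_0 = e^(−0.1)·[0.4360·0.0000 + 0.5640·25.0000] = 12.7591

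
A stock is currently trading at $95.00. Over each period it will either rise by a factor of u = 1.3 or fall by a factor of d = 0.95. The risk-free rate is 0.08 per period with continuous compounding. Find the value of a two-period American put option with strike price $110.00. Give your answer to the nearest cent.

$15.00

Risk-neutral probability p = (e^0.08 − 0.95)/(1.3 − 0.95) = 0.1333/0.3500 = 0.3808
Terminal stock prices: S_uu = 160.6, S_ud = 117.3, S_dd = 85.74
Terminal payoffs (K − S): max(-50.55, 0) = 0, max(-7.325, 0) = 0, max(24.26, 0) = 24.26
Node u (S = 123.5): continuation = e^(−0.08)·[0.3808·0.0000 + 0.6192·0.0000] = 0.0000; exercise value = 0.0000 ≤ continuation, so V_u = 0.0000
Node d (S = 90.25): continuation = e^(−0.08)·[0.3808·0.0000 + 0.6192·24.2625] = 13.8678; exercise value = 19.7500 > continuation, so V_d = 19.7500 (exercise)
Node 0 (S = 95): continuation = e^(−0.08)·[0.3808·0.0000 + 0.6192·19.7500] = 11.2886; exercise value = 15.0000 > continuation, so V_0 = 15.0000 (exercise)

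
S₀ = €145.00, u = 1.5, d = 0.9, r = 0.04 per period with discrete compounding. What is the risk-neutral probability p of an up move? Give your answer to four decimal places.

p = 0.2333

Risk-neutral probability p = (1 + 0.04 − 0.9)/(1.5 − 0.9) = 0.1400/0.6000 = 0.2333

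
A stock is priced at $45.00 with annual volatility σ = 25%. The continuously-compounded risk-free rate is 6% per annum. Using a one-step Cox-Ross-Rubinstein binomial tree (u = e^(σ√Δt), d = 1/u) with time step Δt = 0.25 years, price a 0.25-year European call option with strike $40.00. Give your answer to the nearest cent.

CRR parameters: u = e^(σ√Δt) = e^(0.25·√0.25) = 1.1331, d = 1/u = 0.8825
Per-period rate: rΔt = 0.06·0.25 = 0.015, so R = e^0.015 = 1.0151
Risk-neutral probability p = (e^0.015 − 0.8825)/(1.1331 − 0.8825) = 0.1326/0.2507 = 0.5291
Terminal stock prices: S_u = 50.99, S_d = 39.71
Terminal payoffs (S − K): max(10.99, 0) = 10.99, max(-0.2876, 0) = 0
Node 0 (S = 45): V_0 = e^(−0.015)·[0.5291·10.9917 + 0.4709·0.0000] = 5.7290

$5.73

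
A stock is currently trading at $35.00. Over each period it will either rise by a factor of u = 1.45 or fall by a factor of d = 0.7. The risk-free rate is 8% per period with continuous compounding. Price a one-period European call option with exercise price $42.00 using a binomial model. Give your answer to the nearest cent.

$4.13

Risk-neutral probability p = (e^0.08 − 0.7)/(1.45 − 0.7) = 0.3833/0.7500 = 0.5110
Terminal stock prices: S_u = 50.75, S_d = 24.5
Terminal payoffs (S − K): max(8.75, 0) = 8.75, max(-17.5, 0) = 0
Node 0 (S = 35): V_0 = e^(−0.08)·[0.5110·8.7500 + 0.4890·0.0000] = 4.1279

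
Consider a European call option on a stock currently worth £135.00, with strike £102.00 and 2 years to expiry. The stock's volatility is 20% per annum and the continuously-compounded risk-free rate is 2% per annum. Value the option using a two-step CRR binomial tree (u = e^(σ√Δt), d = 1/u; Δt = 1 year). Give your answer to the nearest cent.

£39.76

CRR parameters: u = e^(σ√Δt) = e^(0.2·√1) = 1.2214, d = 1/u = 0.8187
Per-period rate: rΔt = 0.02·1 = 0.02, so R = e^0.02 = 1.0202
Risk-neutral probability p = (e^0.02 − 0.8187)/(1.2214 − 0.8187) = 0.2015/0.4027 = 0.5003
Terminal stock prices: S_uu = 201.4, S_ud = 135, S_dd = 90.49
Terminal payoffs (S − K): max(99.4, 0) = 99.4, max(33, 0) = 33, max(-11.51, 0) = 0
Node u (S = 164.9): V_u = e^(−0.02)·[0.5003·99.3963 + 0.4997·33.0000] = 64.9091
Node d (S = 110.5): V_d = e^(−0.02)·[0.5003·33.0000 + 0.4997·0.0000] = 16.1841
Node 0 (S = 135): V_0 = e^(−0.02)·[0.5003·64.9091 + 0.4997·16.1841] = 39.7597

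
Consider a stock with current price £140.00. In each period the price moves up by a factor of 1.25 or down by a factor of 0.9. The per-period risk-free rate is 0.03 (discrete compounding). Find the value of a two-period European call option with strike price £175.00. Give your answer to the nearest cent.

Risk-neutral probability p = (1 + 0.03 − 0.9)/(1.25 − 0.9) = 0.1300/0.3500 = 0.3714
Terminal stock prices: S_uu = 218.8, S_ud = 157.5, S_dd = 113.4
Terminal payoffs (S − K): max(43.75, 0) = 43.75, max(-17.5, 0) = 0, max(-61.6, 0) = 0
Node u (S = 175): V_u = 1/1.03·[0.3714·43.7500 + 0.6286·0.0000] = 15.7767
Node d (S = 126): V_d = 1/1.03·[0.3714·0.0000 + 0.6286·0.0000] = 0.0000
Node 0 (S = 140): V_0 = 1/1.03·[0.3714·15.7767 + 0.6286·0.0000] = 5.6892

£5.69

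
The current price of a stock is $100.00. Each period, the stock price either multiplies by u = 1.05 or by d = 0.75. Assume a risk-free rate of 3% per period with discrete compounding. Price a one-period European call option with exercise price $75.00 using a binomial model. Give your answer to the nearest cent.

$27.18

Risk-neutral probability p = (1 + 0.03 − 0.75)/(1.05 − 0.75) = 0.2800/0.3000 = 0.9333
Terminal stock prices: S_u = 105, S_d = 75
Terminal payoffs (S − K): max(30, 0) = 30, max(0, 0) = 0
Node 0 (S = 100): V_0 = 1/1.03·[0.9333·30.0000 + 0.0667·0.0000] = 27.1845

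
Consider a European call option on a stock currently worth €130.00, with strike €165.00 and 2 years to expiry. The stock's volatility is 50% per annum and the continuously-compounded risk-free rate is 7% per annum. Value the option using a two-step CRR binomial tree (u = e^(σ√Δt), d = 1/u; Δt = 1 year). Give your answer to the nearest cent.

€32.74

CRR parameters: u = e^(σ√Δt) = e^(0.5·√1) = 1.6487, d = 1/u = 0.6065
Per-period rate: rΔt = 0.07·1 = 0.07, so R = e^0.07 = 1.0725
Risk-neutral probability p = (e^0.07 − 0.6065)/(1.6487 − 0.6065) = 0.4660/1.0422 = 0.4471
Terminal stock prices: S_uu = 353.4, S_ud = 130, S_dd = 47.82
Terminal payoffs (S − K): max(188.4, 0) = 188.4, max(-35, 0) = 0, max(-117.2, 0) = 0
Node u (S = 214.3): V_u = e^(−0.07)·[0.4471·188.3766 + 0.5529·0.0000] = 78.5316
Node d (S = 78.85): V_d = e^(−0.07)·[0.4471·0.0000 + 0.5529·0.0000] = 0.0000
Node 0 (S = 130): V_0 = e^(−0.07)·[0.4471·78.5316 + 0.5529·0.0000] = 32.7387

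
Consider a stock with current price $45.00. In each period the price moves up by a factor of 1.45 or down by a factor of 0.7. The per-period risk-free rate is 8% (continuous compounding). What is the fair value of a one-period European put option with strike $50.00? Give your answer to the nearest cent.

Risk-neutral probability p = (e^0.08 − 0.7)/(1.45 − 0.7) = 0.3833/0.7500 = 0.5110
Terminal stock prices: S_u = 65.25, S_d = 31.5
Terminal payoffs (K − S): max(-15.25, 0) = 0, max(18.5, 0) = 18.5
Node 0 (S = 45): V_0 = e^(−0.08)·[0.5110·0.0000 + 0.4890·18.5000] = 8.3501

$8.35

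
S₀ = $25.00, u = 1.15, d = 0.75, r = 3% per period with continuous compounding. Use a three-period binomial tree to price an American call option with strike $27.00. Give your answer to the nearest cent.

$3.47

Risk-neutral probability p = (e^0.03 − 0.75)/(1.15 − 0.75) = 0.2805/0.4000 = 0.7011
Terminal stock prices: S_uuu = 38.02, S_uud = 24.8, S_udd = 16.17, S_ddd = 10.55
Terminal payoffs (S − K): max(11.02, 0) = 11.02, max(-2.203, 0) = 0, max(-10.83, 0) = 0, max(-16.45, 0) = 0
Node uu (S = 33.06): continuation = e^(−0.03)·[0.7011·11.0219 + 0.2989·0.0000] = 7.4994; exercise value = 6.0625 ≤ continuation, so V_uu = 7.4994
Node ud (S = 21.56): continuation = e^(−0.03)·[0.7011·0.0000 + 0.2989·0.0000] = 0.0000; exercise value = 0.0000 ≤ continuation, so V_ud = 0.0000
Node dd (S = 14.06): continuation = e^(−0.03)·[0.7011·0.0000 + 0.2989·0.0000] = 0.0000; exercise value = 0.0000 ≤ continuation, so V_dd = 0.0000
Node u (S = 28.75): continuation = e^(−0.03)·[0.7011·7.4994 + 0.2989·0.0000] = 5.1027; exercise value = 1.7500 ≤ continuation, so V_u = 5.1027
Node d (S = 18.75): continuation = e^(−0.03)·[0.7011·0.0000 + 0.2989·0.0000] = 0.0000; exercise value = 0.0000 ≤ continuation, so V_d = 0.0000
Node 0 (S = 25): continuation = e^(−0.03)·[0.7011·5.1027 + 0.2989·0.0000] = 3.4720; exercise value = 0.0000 ≤ continuation, so V_0 = 3.4720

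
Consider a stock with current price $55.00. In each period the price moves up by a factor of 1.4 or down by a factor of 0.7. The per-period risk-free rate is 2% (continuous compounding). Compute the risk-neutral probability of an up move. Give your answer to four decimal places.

p = 0.4574

Risk-neutral probability p = (e^0.02 − 0.7)/(1.4 − 0.7) = 0.3202/0.7000 = 0.4574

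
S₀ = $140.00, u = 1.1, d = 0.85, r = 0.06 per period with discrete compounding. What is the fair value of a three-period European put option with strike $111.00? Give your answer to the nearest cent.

Risk-neutral probability p = (1 + 0.06 − 0.85)/(1.1 − 0.85) = 0.2100/0.2500 = 0.8400
Terminal stock prices: S_uuu = 186.3, S_uud = 144, S_udd = 111.3, S_ddd = 85.98
Terminal payoffs (K − S): max(-75.34, 0) = 0, max(-32.99, 0) = 0, max(-0.265, 0) = 0, max(25.02, 0) = 25.02
Node uu (S = 169.4): V_uu = 1/1.06·[0.8400·0.0000 + 0.1600·0.0000] = 0.0000
Node ud (S = 130.9): V_ud = 1/1.06·[0.8400·0.0000 + 0.1600·0.0000] = 0.0000
Node dd (S = 101.1): V_dd = 1/1.06·[0.8400·0.0000 + 0.1600·25.0225] = 3.7770
Node u (S = 154): V_u = 1/1.06·[0.8400·0.0000 + 0.1600·0.0000] = 0.0000
Node d (S = 119): V_d = 1/1.06·[0.8400·0.0000 + 0.1600·3.7770] = 0.5701
Node 0 (S = 140): V_0 = 1/1.06·[0.8400·0.0000 + 0.1600·0.5701] = 0.0861

$0.09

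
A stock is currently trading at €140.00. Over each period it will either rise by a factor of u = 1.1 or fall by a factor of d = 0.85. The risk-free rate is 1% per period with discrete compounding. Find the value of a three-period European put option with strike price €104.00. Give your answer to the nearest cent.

Risk-neutral probability p = (1 + 0.01 − 0.85)/(1.1 − 0.85) = 0.1600/0.2500 = 0.6400
Terminal stock prices: S_uuu = 186.3, S_uud = 144, S_udd = 111.3, S_ddd = 85.98
Terminal payoffs (K − S): max(-82.34, 0) = 0, max(-39.99, 0) = 0, max(-7.265, 0) = 0, max(18.02, 0) = 18.02
Node uu (S = 169.4): V_uu = 1/1.01·[0.6400·0.0000 + 0.3600·0.0000] = 0.0000
Node ud (S = 130.9): V_ud = 1/1.01·[0.6400·0.0000 + 0.3600·0.0000] = 0.0000
Node dd (S = 101.1): V_dd = 1/1.01·[0.6400·0.0000 + 0.3600·18.0225] = 6.4239
Node u (S = 154): V_u = 1/1.01·[0.6400·0.0000 + 0.3600·0.0000] = 0.0000
Node d (S = 119): V_d = 1/1.01·[0.6400·0.0000 + 0.3600·6.4239] = 2.2897
Node 0 (S = 140): V_0 = 1/1.01·[0.6400·0.0000 + 0.3600·2.2897] = 0.8161

€0.82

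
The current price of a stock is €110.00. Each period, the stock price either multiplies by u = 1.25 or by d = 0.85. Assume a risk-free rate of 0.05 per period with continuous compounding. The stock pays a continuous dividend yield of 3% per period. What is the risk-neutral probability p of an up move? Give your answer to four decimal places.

Per-period risk-free factor R = e^0.05 = 1.0513; dividend-adjusted growth = e^(0.05−0.03) = 1.0202.
Risk-neutral probability p = (1.0202 − 0.85)/(1.25 − 0.85) = 0.1702/0.4000 = 0.4255

p = 0.4255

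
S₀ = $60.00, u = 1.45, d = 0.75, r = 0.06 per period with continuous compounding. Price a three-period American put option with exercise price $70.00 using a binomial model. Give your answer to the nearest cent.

$15.47

Risk-neutral probability p = (e^0.06 − 0.75)/(1.45 − 0.75) = 0.3118/0.7000 = 0.4455
Terminal stock prices: S_uuu = 182.9, S_uud = 94.61, S_udd = 48.94, S_ddd = 25.31
Terminal payoffs (K − S): max(-112.9, 0) = 0, max(-24.61, 0) = 0, max(21.06, 0) = 21.06, max(44.69, 0) = 44.69
Node uu (S = 126.2): continuation = e^(−0.06)·[0.4455·0.0000 + 0.5545·0.0000] = 0.0000; exercise value = 0.0000 ≤ continuation, so V_uu = 0.0000
Node ud (S = 65.25): continuation = e^(−0.06)·[0.4455·0.0000 + 0.5545·21.0625] = 10.9994; exercise value = 4.7500 ≤ continuation, so V_ud = 10.9994
Node dd (S = 33.75): continuation = e^(−0.06)·[0.4455·21.0625 + 0.5545·44.6875] = 32.1735; exercise value = 36.2500 > continuation, so V_dd = 36.2500 (exercise)
Node u (S = 87): continuation = e^(−0.06)·[0.4455·0.0000 + 0.5545·10.9994] = 5.7442; exercise value = 0.0000 ≤ continuation, so V_u = 5.7442
Node d (S = 45): continuation = e^(−0.06)·[0.4455·10.9994 + 0.5545·36.2500] = 23.5454; exercise value = 25.0000 > continuation, so V_d = 25.0000 (exercise)
Node 0 (S = 60): continuation = e^(−0.06)·[0.4455·5.7442 + 0.5545·25.0000] = 15.4656; exercise value = 10.0000 ≤ continuation, so V_0 = 15.4656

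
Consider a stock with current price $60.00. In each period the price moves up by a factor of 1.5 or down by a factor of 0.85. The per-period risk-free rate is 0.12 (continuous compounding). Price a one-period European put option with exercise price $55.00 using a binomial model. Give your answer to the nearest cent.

Risk-neutral probability p = (e^0.12 − 0.85)/(1.5 − 0.85) = 0.2775/0.6500 = 0.4269
Terminal stock prices: S_u = 90, S_d = 51
Terminal payoffs (K − S): max(-35, 0) = 0, max(4, 0) = 4
Node 0 (S = 60): V_0 = e^(−0.12)·[0.4269·0.0000 + 0.5731·4.0000] = 2.0331

$2.03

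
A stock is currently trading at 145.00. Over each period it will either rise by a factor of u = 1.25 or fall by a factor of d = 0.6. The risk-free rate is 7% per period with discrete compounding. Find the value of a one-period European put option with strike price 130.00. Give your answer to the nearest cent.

11.13

Risk-neutral probability p = (1 + 0.07 − 0.6)/(1.25 − 0.6) = 0.4700/0.6500 = 0.7231
Terminal stock prices: S_u = 181.2, S_d = 87
Terminal payoffs (K − S): max(-51.25, 0) = 0, max(43, 0) = 43
Node 0 (S = 145): V_0 = 1/1.07·[0.7231·0.0000 + 0.2769·43.0000] = 11.1287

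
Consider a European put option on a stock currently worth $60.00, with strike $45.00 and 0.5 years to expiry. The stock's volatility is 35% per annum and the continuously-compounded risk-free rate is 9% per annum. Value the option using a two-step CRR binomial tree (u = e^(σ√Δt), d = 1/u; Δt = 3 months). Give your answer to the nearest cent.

$0.60

CRR parameters: u = e^(σ√Δt) = e^(0.35·√0.25) = 1.1912, d = 1/u = 0.8395
Per-period rate: rΔt = 0.09·0.25 = 0.0225, so R = e^0.0225 = 1.0228
Risk-neutral probability p = (e^0.0225 − 0.8395)/(1.1912 − 0.8395) = 0.1833/0.3518 = 0.5210
Terminal stock prices: S_uu = 85.14, S_ud = 60, S_dd = 42.28
Terminal payoffs (K − S): max(-40.14, 0) = 0, max(-15, 0) = 0, max(2.719, 0) = 2.719
Node u (S = 71.47): V_u = e^(−0.0225)·[0.5210·0.0000 + 0.4790·0.0000] = 0.0000
Node d (S = 50.37): V_d = e^(−0.0225)·[0.5210·0.0000 + 0.4790·2.7187] = 1.2732
Node 0 (S = 60): V_0 = e^(−0.0225)·[0.5210·0.0000 + 0.4790·1.2732] = 0.5962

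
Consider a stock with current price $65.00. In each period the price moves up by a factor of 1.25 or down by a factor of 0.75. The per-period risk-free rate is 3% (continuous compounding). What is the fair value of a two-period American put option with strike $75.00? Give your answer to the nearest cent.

$14.45

Risk-neutral probability p = (e^0.03 − 0.75)/(1.25 − 0.75) = 0.2805/0.5000 = 0.5609
Terminal stock prices: S_uu = 101.6, S_ud = 60.94, S_dd = 36.56
Terminal payoffs (K − S): max(-26.56, 0) = 0, max(14.06, 0) = 14.06, max(38.44, 0) = 38.44
Node u (S = 81.25): continuation = e^(−0.03)·[0.5609·0.0000 + 0.4391·14.0625] = 5.9922; exercise value = 0.0000 ≤ continuation, so V_u = 5.9922
Node d (S = 48.75): continuation = e^(−0.03)·[0.5609·14.0625 + 0.4391·38.4375] = 24.0334; exercise value = 26.2500 > continuation, so V_d = 26.2500 (exercise)
Node 0 (S = 65): continuation = e^(−0.03)·[0.5609·5.9922 + 0.4391·26.2500] = 14.4472; exercise value = 10.0000 ≤ continuation, so V_0 = 14.4472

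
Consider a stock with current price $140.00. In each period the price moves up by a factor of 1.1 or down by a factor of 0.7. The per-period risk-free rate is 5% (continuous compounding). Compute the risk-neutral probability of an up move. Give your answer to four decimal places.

p = 0.8782

Risk-neutral probability p = (e^0.05 − 0.7)/(1.1 − 0.7) = 0.3513/0.4000 = 0.8782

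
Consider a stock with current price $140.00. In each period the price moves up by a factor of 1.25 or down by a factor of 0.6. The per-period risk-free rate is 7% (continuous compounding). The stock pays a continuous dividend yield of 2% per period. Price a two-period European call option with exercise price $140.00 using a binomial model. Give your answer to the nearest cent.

$33.00

Per-period risk-free factor R = e^0.07 = 1.0725; dividend-adjusted growth = e^(0.07−0.02) = 1.0513.
Risk-neutral probability p = (1.0513 − 0.6)/(1.25 − 0.6) = 0.4513/0.6500 = 0.6943
Terminal stock prices: S_uu = 218.8, S_ud = 105, S_dd = 50.4
Terminal payoffs (S − K): max(78.75, 0) = 78.75, max(-35, 0) = 0, max(-89.6, 0) = 0
Node u (S = 175): V_u = e^(−0.07)·[0.6943·78.7500 + 0.3057·0.0000] = 50.9770
Node d (S = 84): V_d = e^(−0.07)·[0.6943·0.0000 + 0.3057·0.0000] = 0.0000
Node 0 (S = 140): V_0 = e^(−0.07)·[0.6943·50.9770 + 0.3057·0.0000] = 32.9988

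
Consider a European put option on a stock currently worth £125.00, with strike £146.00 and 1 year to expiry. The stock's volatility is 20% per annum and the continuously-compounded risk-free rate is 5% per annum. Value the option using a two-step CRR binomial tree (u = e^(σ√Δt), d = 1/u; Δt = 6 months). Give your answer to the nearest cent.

CRR parameters: u = e^(σ√Δt) = e^(0.2·√0.5) = 1.1519, d = 1/u = 0.8681
Per-period rate: rΔt = 0.05·0.5 = 0.025, so R = e^0.025 = 1.0253
Risk-neutral probability p = (e^0.025 − 0.8681)/(1.1519 − 0.8681) = 0.1572/0.2838 = 0.5539
Terminal stock prices: S_uu = 165.9, S_ud = 125, S_dd = 94.2
Terminal payoffs (K − S): max(-19.86, 0) = 0, max(21, 0) = 21, max(51.8, 0) = 51.8
Node u (S = 144): V_u = e^(−0.025)·[0.5539·0.0000 + 0.4461·21.0000] = 9.1366
Node d (S = 108.5): V_d = e^(−0.025)·[0.5539·21.0000 + 0.4461·51.7952] = 33.8798
Node 0 (S = 125): V_0 = e^(−0.025)·[0.5539·9.1366 + 0.4461·33.8798] = 19.6763

£19.68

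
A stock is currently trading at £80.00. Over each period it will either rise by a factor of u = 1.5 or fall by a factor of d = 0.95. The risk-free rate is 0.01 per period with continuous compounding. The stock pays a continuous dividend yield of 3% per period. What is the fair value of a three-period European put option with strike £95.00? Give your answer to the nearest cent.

£21.64

Per-period risk-free factor R = e^0.01 = 1.0101; dividend-adjusted growth = e^(0.01−0.03) = 0.9802.
Risk-neutral probability p = (0.9802 − 0.95)/(1.5 − 0.95) = 0.0302/0.5500 = 0.0549
Terminal stock prices: S_uuu = 270, S_uud = 171, S_udd = 108.3, S_ddd = 68.59
Terminal payoffs (K − S): max(-175, 0) = 0, max(-76, 0) = 0, max(-13.3, 0) = 0, max(26.41, 0) = 26.41
Node uu (S = 180): V_uu = e^(−0.01)·[0.0549·0.0000 + 0.9451·0.0000] = 0.0000
Node ud (S = 114): V_ud = e^(−0.01)·[0.0549·0.0000 + 0.9451·0.0000] = 0.0000
Node dd (S = 72.2): V_dd = e^(−0.01)·[0.0549·0.0000 + 0.9451·26.4100] = 24.7116
Node u (S = 120): V_u = e^(−0.01)·[0.0549·0.0000 + 0.9451·0.0000] = 0.0000
Node d (S = 76): V_d = e^(−0.01)·[0.0549·0.0000 + 0.9451·24.7116] = 23.1223
Node 0 (S = 80): V_0 = e^(−0.01)·[0.0549·0.0000 + 0.9451·23.1223] = 21.6353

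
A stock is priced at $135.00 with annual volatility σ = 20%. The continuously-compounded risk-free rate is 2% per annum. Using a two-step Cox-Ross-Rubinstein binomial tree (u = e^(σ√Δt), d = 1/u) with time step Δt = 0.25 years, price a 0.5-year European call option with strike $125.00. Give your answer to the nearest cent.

CRR parameters: u = e^(σ√Δt) = e^(0.2·√0.25) = 1.1052, d = 1/u = 0.9048
Per-period rate: rΔt = 0.02·0.25 = 0.005, so R = e^0.005 = 1.0050
Risk-neutral probability p = (e^0.005 − 0.9048)/(1.1052 − 0.9048) = 0.1002/0.2003 = 0.5000
Terminal stock prices: S_uu = 164.9, S_ud = 135, S_dd = 110.5
Terminal payoffs (S − K): max(39.89, 0) = 39.89, max(10, 0) = 10, max(-14.47, 0) = 0
Node u (S = 149.2): V_u = e^(−0.005)·[0.5000·39.8894 + 0.5000·10.0000] = 24.8215
Node d (S = 122.2): V_d = e^(−0.005)·[0.5000·10.0000 + 0.5000·0.0000] = 4.9755
Node 0 (S = 135): V_0 = e^(−0.005)·[0.5000·24.8215 + 0.5000·4.9755] = 14.8250

$14.83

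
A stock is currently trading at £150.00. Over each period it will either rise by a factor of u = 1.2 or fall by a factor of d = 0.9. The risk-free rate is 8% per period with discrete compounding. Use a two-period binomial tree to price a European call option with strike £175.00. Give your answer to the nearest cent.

Risk-neutral probability p = (1 + 0.08 − 0.9)/(1.2 − 0.9) = 0.1800/0.3000 = 0.6000
Terminal stock prices: S_uu = 216, S_ud = 162, S_dd = 121.5
Terminal payoffs (S − K): max(41, 0) = 41, max(-13, 0) = 0, max(-53.5, 0) = 0
Node u (S = 180): V_u = 1/1.08·[0.6000·41.0000 + 0.4000·0.0000] = 22.7778
Node d (S = 135): V_d = 1/1.08·[0.6000·0.0000 + 0.4000·0.0000] = 0.0000
Node 0 (S = 150): V_0 = 1/1.08·[0.6000·22.7778 + 0.4000·0.0000] = 12.6543

£12.65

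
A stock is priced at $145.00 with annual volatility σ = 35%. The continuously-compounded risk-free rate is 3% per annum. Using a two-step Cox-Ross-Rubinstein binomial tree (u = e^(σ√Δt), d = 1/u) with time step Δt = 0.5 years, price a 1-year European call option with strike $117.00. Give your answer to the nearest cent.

CRR parameters: u = e^(σ√Δt) = e^(0.35·√0.5) = 1.2808, d = 1/u = 0.7808
Per-period rate: rΔt = 0.03·0.5 = 0.015, so R = e^0.015 = 1.0151
Risk-neutral probability p = (e^0.015 − 0.7808)/(1.2808 − 0.7808) = 0.2344/0.5000 = 0.4687
Terminal stock prices: S_uu = 237.9, S_ud = 145, S_dd = 88.39
Terminal payoffs (S − K): max(120.9, 0) = 120.9, max(28, 0) = 28, max(-28.61, 0) = 0
Node u (S = 185.7): V_u = e^(−0.015)·[0.4687·120.8662 + 0.5313·28.0000] = 70.4584
Node d (S = 113.2): V_d = e^(−0.015)·[0.4687·28.0000 + 0.5313·0.0000] = 12.9273
Node 0 (S = 145): V_0 = e^(−0.015)·[0.4687·70.4584 + 0.5313·12.9273] = 39.2962

$39.30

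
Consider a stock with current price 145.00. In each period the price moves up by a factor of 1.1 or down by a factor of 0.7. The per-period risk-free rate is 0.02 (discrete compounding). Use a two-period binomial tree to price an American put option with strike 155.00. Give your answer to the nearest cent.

17.16

Risk-neutral probability p = (1 + 0.02 − 0.7)/(1.1 − 0.7) = 0.3200/0.4000 = 0.8000
Terminal stock prices: S_uu = 175.5, S_ud = 111.6, S_dd = 71.05
Terminal payoffs (K − S): max(-20.45, 0) = 0, max(43.35, 0) = 43.35, max(83.95, 0) = 83.95
Node u (S = 159.5): continuation = 1/1.02·[0.8000·0.0000 + 0.2000·43.3500] = 8.5000; exercise value = 0.0000 ≤ continuation, so V_u = 8.5000
Node d (S = 101.5): continuation = 1/1.02·[0.8000·43.3500 + 0.2000·83.9500] = 50.4608; exercise value = 53.5000 > continuation, so V_d = 53.5000 (exercise)
Node 0 (S = 145): continuation = 1/1.02·[0.8000·8.5000 + 0.2000·53.5000] = 17.1569; exercise value = 10.0000 ≤ continuation, so V_0 = 17.1569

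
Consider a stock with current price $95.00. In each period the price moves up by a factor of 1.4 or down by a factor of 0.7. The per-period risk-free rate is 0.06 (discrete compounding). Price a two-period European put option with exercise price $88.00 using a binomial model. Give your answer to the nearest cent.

Risk-neutral probability p = (1 + 0.06 − 0.7)/(1.4 − 0.7) = 0.3600/0.7000 = 0.5143
Terminal stock prices: S_uu = 186.2, S_ud = 93.1, S_dd = 46.55
Terminal payoffs (K − S): max(-98.2, 0) = 0, max(-5.1, 0) = 0, max(41.45, 0) = 41.45
Node u (S = 133): V_u = 1/1.06·[0.5143·0.0000 + 0.4857·0.0000] = 0.0000
Node d (S = 66.5): V_d = 1/1.06·[0.5143·0.0000 + 0.4857·41.4500] = 18.9933
Node 0 (S = 95): V_0 = 1/1.06·[0.5143·0.0000 + 0.4857·18.9933] = 8.7031

$8.70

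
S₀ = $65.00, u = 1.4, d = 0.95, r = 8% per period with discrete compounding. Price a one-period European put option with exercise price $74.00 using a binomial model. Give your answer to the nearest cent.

Risk-neutral probability p = (1 + 0.08 − 0.95)/(1.4 − 0.95) = 0.1300/0.4500 = 0.2889
Terminal stock prices: S_u = 91, S_d = 61.75
Terminal payoffs (K − S): max(-17, 0) = 0, max(12.25, 0) = 12.25
Node 0 (S = 65): V_0 = 1/1.08·[0.2889·0.0000 + 0.7111·12.2500] = 8.0658

$8.07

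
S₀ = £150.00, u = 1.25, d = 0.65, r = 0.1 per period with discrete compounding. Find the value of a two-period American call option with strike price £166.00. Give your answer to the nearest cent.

Risk-neutral probability p = (1 + 0.1 − 0.65)/(1.25 − 0.65) = 0.4500/0.6000 = 0.7500
Terminal stock prices: S_uu = 234.4, S_ud = 121.9, S_dd = 63.38
Terminal payoffs (S − K): max(68.38, 0) = 68.38, max(-44.12, 0) = 0, max(-102.6, 0) = 0
Node u (S = 187.5): continuation = 1/1.1·[0.7500·68.3750 + 0.2500·0.0000] = 46.6193; exercise value = 21.5000 ≤ continuation, so V_u = 46.6193
Node d (S = 97.5): continuation = 1/1.1·[0.7500·0.0000 + 0.2500·0.0000] = 0.0000; exercise value = 0.0000 ≤ continuation, so V_d = 0.0000
Node 0 (S = 150): continuation = 1/1.1·[0.7500·46.6193 + 0.2500·0.0000] = 31.7859; exercise value = 0.0000 ≤ continuation, so V_0 = 31.7859

£31.79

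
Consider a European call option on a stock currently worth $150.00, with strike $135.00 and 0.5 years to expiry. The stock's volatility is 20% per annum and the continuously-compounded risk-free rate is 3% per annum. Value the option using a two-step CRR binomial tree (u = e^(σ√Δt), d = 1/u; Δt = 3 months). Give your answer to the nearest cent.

CRR parameters: u = e^(σ√Δt) = e^(0.2·√0.25) = 1.1052, d = 1/u = 0.9048
Per-period rate: rΔt = 0.03·0.25 = 0.0075, so R = e^0.0075 = 1.0075
Risk-neutral probability p = (e^0.0075 − 0.9048)/(1.1052 − 0.9048) = 0.1027/0.2003 = 0.5126
Terminal stock prices: S_uu = 183.2, S_ud = 150, S_dd = 122.8
Terminal payoffs (S − K): max(48.21, 0) = 48.21, max(15, 0) = 15, max(-12.19, 0) = 0
Node u (S = 165.8): V_u = e^(−0.0075)·[0.5126·48.2104 + 0.4874·15.0000] = 31.7844
Node d (S = 135.7): V_d = e^(−0.0075)·[0.5126·15.0000 + 0.4874·0.0000] = 7.6315
Node 0 (S = 150): V_0 = e^(−0.0075)·[0.5126·31.7844 + 0.4874·7.6315] = 19.8627

$19.86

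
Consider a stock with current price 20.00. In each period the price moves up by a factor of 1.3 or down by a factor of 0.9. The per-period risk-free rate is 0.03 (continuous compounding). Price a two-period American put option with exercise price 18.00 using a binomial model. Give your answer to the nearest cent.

Risk-neutral probability p = (e^0.03 − 0.9)/(1.3 − 0.9) = 0.1305/0.4000 = 0.3261
Terminal stock prices: S_uu = 33.8, S_ud = 23.4, S_dd = 16.2
Terminal payoffs (K − S): max(-15.8, 0) = 0, max(-5.4, 0) = 0, max(1.8, 0) = 1.8
Node u (S = 26): continuation = e^(−0.03)·[0.3261·0.0000 + 0.6739·0.0000] = 0.0000; exercise value = 0.0000 ≤ continuation, so V_u = 0.0000
Node d (S = 18): continuation = e^(−0.03)·[0.3261·0.0000 + 0.6739·1.8000] = 1.1771; exercise value = 0.0000 ≤ continuation, so V_d = 1.1771
Node 0 (S = 20): continuation = e^(−0.03)·[0.3261·0.0000 + 0.6739·1.1771] = 0.7698; exercise value = 0.0000 ≤ continuation, so V_0 = 0.7698

0.77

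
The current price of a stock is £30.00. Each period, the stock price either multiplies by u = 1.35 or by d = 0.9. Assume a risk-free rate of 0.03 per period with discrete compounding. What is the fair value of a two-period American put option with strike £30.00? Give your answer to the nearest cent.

£2.72

Risk-neutral probability p = (1 + 0.03 − 0.9)/(1.35 − 0.9) = 0.1300/0.4500 = 0.2889
Terminal stock prices: S_uu = 54.68, S_ud = 36.45, S_dd = 24.3
Terminal payoffs (K − S): max(-24.68, 0) = 0, max(-6.45, 0) = 0, max(5.7, 0) = 5.7
Node u (S = 40.5): continuation = 1/1.03·[0.2889·0.0000 + 0.7111·0.0000] = 0.0000; exercise value = 0.0000 ≤ continuation, so V_u = 0.0000
Node d (S = 27): continuation = 1/1.03·[0.2889·0.0000 + 0.7111·5.7000] = 3.9353; exercise value = 3.0000 ≤ continuation, so V_d = 3.9353
Node 0 (S = 30): continuation = 1/1.03·[0.2889·0.0000 + 0.7111·3.9353] = 2.7169; exercise value = 0.0000 ≤ continuation, so V_0 = 2.7169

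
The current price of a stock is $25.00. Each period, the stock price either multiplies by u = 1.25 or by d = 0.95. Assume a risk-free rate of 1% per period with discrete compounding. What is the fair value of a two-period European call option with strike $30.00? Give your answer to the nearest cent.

$0.36

Risk-neutral probability p = (1 + 0.01 − 0.95)/(1.25 − 0.95) = 0.0600/0.3000 = 0.2000
Terminal stock prices: S_uu = 39.06, S_ud = 29.69, S_dd = 22.56
Terminal payoffs (S − K): max(9.062, 0) = 9.062, max(-0.3125, 0) = 0, max(-7.438, 0) = 0
Node u (S = 31.25): V_u = 1/1.01·[0.2000·9.0625 + 0.8000·0.0000] = 1.7946
Node d (S = 23.75): V_d = 1/1.01·[0.2000·0.0000 + 0.8000·0.0000] = 0.0000
Node 0 (S = 25): V_0 = 1/1.01·[0.2000·1.7946 + 0.8000·0.0000] = 0.3554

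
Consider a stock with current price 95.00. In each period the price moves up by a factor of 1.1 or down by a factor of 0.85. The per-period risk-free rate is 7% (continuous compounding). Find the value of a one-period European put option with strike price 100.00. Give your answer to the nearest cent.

Risk-neutral probability p = (e^0.07 − 0.85)/(1.1 − 0.85) = 0.2225/0.2500 = 0.8900
Terminal stock prices: S_u = 104.5, S_d = 80.75
Terminal payoffs (K − S): max(-4.5, 0) = 0, max(19.25, 0) = 19.25
Node 0 (S = 95): V_0 = e^(−0.07)·[0.8900·0.0000 + 0.1100·19.2500] = 1.9738

1.97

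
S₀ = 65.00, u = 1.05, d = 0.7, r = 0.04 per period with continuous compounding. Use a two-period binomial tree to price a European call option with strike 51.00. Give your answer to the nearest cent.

Risk-neutral probability p = (e^0.04 − 0.7)/(1.05 − 0.7) = 0.3408/0.3500 = 0.9737
Terminal stock prices: S_uu = 71.66, S_ud = 47.77, S_dd = 31.85
Terminal payoffs (S − K): max(20.66, 0) = 20.66, max(-3.225, 0) = 0, max(-19.15, 0) = 0
Node u (S = 68.25): V_u = e^(−0.04)·[0.9737·20.6625 + 0.0263·0.0000] = 19.3311
Node d (S = 45.5): V_d = e^(−0.04)·[0.9737·0.0000 + 0.0263·0.0000] = 0.0000
Node 0 (S = 65): V_0 = e^(−0.04)·[0.9737·19.3311 + 0.0263·0.0000] = 18.0855

18.09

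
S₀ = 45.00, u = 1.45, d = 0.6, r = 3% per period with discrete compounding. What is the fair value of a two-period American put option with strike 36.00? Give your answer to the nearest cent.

4.56

Risk-neutral probability p = (1 + 0.03 − 0.6)/(1.45 − 0.6) = 0.4300/0.8500 = 0.5059
Terminal stock prices: S_uu = 94.61, S_ud = 39.15, S_dd = 16.2
Terminal payoffs (K − S): max(-58.61, 0) = 0, max(-3.15, 0) = 0, max(19.8, 0) = 19.8
Node u (S = 65.25): continuation = 1/1.03·[0.5059·0.0000 + 0.4941·0.0000] = 0.0000; exercise value = 0.0000 ≤ continuation, so V_u = 0.0000
Node d (S = 27): continuation = 1/1.03·[0.5059·0.0000 + 0.4941·19.8000] = 9.4986; exercise value = 9.0000 ≤ continuation, so V_d = 9.4986
Node 0 (S = 45): continuation = 1/1.03·[0.5059·0.0000 + 0.4941·9.4986] = 4.5567; exercise value = 0.0000 ≤ continuation, so V_0 = 4.5567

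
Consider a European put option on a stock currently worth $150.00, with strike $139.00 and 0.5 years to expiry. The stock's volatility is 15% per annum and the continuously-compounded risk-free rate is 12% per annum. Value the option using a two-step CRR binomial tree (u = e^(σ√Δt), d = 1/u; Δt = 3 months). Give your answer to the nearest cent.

$0.93

CRR parameters: u = e^(σ√Δt) = e^(0.15·√0.25) = 1.0779, d = 1/u = 0.9277
Per-period rate: rΔt = 0.12·0.25 = 0.03, so R = e^0.03 = 1.0305
Risk-neutral probability p = (e^0.03 − 0.9277)/(1.0779 − 0.9277) = 0.1027/0.1501 = 0.6841
Terminal stock prices: S_uu = 174.3, S_ud = 150, S_dd = 129.1
Terminal payoffs (K − S): max(-35.28, 0) = 0, max(-11, 0) = 0, max(9.894, 0) = 9.894
Node u (S = 161.7): V_u = e^(−0.03)·[0.6841·0.0000 + 0.3159·0.0000] = 0.0000
Node d (S = 139.2): V_d = e^(−0.03)·[0.6841·0.0000 + 0.3159·9.8938] = 3.0331
Node 0 (S = 150): V_0 = e^(−0.03)·[0.6841·0.0000 + 0.3159·3.0331] = 0.9298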